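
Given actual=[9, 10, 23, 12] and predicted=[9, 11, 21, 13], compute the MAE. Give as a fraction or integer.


MAE = (1/4) * (|9-9|=0 + |10-11|=1 + |23-21|=2 + |12-13|=1). Sum = 4. MAE = 1.

1


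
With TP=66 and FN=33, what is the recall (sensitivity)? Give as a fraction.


Recall = TP / (TP + FN) = 66 / 99 = 2/3.

2/3


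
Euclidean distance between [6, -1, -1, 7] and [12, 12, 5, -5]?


d = sqrt(sum of squared differences). (6-12)^2=36, (-1-12)^2=169, (-1-5)^2=36, (7--5)^2=144. Sum = 385.

sqrt(385)


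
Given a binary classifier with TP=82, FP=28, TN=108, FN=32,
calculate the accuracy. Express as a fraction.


Accuracy = (TP + TN) / (TP + TN + FP + FN) = (82 + 108) / 250 = 19/25.

19/25


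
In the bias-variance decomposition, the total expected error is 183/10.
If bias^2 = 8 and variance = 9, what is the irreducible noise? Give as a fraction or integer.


Total error = bias^2 + variance + irreducible noise. So irreducible noise = 183/10 - 8 - 9 = 13/10.

13/10


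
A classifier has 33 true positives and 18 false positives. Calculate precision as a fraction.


Precision = TP / (TP + FP) = 33 / 51 = 11/17.

11/17


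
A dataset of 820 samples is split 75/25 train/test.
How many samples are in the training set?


Test set = 820 * 25% = 205. Training set = 820 - 205 = 615.

615


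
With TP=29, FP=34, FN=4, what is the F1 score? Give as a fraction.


Precision = 29/63 = 29/63. Recall = 29/33 = 29/33. F1 = 2*P*R/(P+R) = 29/48.

29/48


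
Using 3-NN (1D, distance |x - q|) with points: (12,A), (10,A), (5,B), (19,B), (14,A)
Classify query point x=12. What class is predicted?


Distances: |12-12|=0, |10-12|=2, |5-12|=7, |19-12|=7, |14-12|=2. 3 nearest: (12,A), (10,A), (14,A). Counts: {'A': 3}. Majority class: A.

A


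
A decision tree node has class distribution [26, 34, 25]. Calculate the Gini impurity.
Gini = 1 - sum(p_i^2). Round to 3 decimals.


Total = 85. Proportions: 26/85, 34/85, 25/85. sum(p_i^2) = 0.3401. Gini = 1 - 0.3401 = 0.6599, which rounds to 0.660.

0.660


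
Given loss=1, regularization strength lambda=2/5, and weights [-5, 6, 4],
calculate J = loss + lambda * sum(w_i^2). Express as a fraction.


L2 sq norm = sum(w^2) = 77. J = 1 + 2/5 * 77 = 159/5.

159/5


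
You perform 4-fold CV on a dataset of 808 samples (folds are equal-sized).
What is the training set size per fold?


Each validation fold has 808/4 = 202 samples. Training set = 808 - 202 = 606.

606


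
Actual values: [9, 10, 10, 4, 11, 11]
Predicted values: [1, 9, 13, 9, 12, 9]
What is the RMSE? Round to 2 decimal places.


MSE = 17.3333. RMSE = sqrt(17.3333) = 4.16.

4.16


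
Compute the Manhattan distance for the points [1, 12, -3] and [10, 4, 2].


d = sum of absolute differences: |1-10|=9 + |12-4|=8 + |-3-2|=5 = 22.

22


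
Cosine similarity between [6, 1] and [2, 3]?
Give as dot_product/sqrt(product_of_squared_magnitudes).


dot = 15. |a|^2 = 37, |b|^2 = 13. cos = 15/sqrt(481).

15/sqrt(481)


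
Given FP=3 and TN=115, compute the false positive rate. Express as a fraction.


FPR = FP / (FP + TN) = 3 / 118 = 3/118.

3/118


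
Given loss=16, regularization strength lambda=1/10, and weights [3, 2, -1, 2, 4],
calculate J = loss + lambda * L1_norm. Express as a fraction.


L1 norm = sum(|w|) = 12. J = 16 + 1/10 * 12 = 86/5.

86/5


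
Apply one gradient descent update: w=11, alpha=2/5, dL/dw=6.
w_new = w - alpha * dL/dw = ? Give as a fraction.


w_new = 11 - 2/5 * 6 = 11 - 12/5 = 43/5.

43/5


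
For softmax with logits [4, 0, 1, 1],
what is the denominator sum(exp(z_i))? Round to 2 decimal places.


Denom = e^4=54.5982 + e^0=1.0000 + e^1=2.7183 + e^1=2.7183. Sum = 61.0348, which rounds to 61.03.

61.03


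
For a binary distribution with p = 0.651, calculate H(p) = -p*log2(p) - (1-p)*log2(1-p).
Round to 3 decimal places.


H = -0.651*log2(0.651) - 0.349*log2(0.349) = 0.933.

0.933


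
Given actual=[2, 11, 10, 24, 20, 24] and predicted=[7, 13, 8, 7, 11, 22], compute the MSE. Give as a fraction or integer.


MSE = (1/6) * ((2-7)^2=25 + (11-13)^2=4 + (10-8)^2=4 + (24-7)^2=289 + (20-11)^2=81 + (24-22)^2=4). Sum = 407. MSE = 407/6.

407/6


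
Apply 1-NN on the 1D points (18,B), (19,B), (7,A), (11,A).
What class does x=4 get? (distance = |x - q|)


Distances: |18-4|=14, |19-4|=15, |7-4|=3, |11-4|=7. 1 nearest: (7,A). Counts: {'A': 1}. Majority class: A.

A


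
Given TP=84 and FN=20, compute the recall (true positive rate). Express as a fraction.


Recall = TP / (TP + FN) = 84 / 104 = 21/26.

21/26


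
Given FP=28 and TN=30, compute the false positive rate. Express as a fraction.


FPR = FP / (FP + TN) = 28 / 58 = 14/29.

14/29


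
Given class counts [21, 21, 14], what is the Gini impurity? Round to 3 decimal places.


Total = 56. Proportions: 21/56, 21/56, 14/56. sum(p_i^2) = 0.3438. Gini = 1 - 0.3438 = 0.6562, which rounds to 0.656.

0.656


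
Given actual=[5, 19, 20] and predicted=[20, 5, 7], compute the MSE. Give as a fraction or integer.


MSE = (1/3) * ((5-20)^2=225 + (19-5)^2=196 + (20-7)^2=169). Sum = 590. MSE = 590/3.

590/3


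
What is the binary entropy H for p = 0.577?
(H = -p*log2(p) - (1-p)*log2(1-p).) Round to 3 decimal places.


H = -0.577*log2(0.577) - 0.423*log2(0.423) = 0.983.

0.983


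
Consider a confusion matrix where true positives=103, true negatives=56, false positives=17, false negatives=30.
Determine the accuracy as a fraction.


Accuracy = (TP + TN) / (TP + TN + FP + FN) = (103 + 56) / 206 = 159/206.

159/206


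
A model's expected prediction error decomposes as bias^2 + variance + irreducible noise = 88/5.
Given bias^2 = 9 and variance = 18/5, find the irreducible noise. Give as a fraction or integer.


Total error = bias^2 + variance + irreducible noise. So irreducible noise = 88/5 - 9 - 18/5 = 5.

5


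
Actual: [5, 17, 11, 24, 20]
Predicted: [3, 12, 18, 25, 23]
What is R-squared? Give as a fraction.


Mean(y) = 77/5. SS_res = 88. SS_tot = 1126/5. R^2 = 1 - 88/(1126/5) = 343/563.

343/563


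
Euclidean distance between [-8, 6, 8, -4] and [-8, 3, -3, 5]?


d = sqrt(sum of squared differences). (-8--8)^2=0, (6-3)^2=9, (8--3)^2=121, (-4-5)^2=81. Sum = 211.

sqrt(211)


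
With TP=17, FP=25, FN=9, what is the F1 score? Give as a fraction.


Precision = 17/42 = 17/42. Recall = 17/26 = 17/26. F1 = 2*P*R/(P+R) = 1/2.

1/2


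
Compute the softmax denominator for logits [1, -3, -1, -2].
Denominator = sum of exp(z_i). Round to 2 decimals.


Denom = e^1=2.7183 + e^-3=0.0498 + e^-1=0.3679 + e^-2=0.1353. Sum = 3.2713, which rounds to 3.27.

3.27


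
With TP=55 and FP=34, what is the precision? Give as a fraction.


Precision = TP / (TP + FP) = 55 / 89 = 55/89.

55/89


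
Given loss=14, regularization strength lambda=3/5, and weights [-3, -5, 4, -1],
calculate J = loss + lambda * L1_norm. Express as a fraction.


L1 norm = sum(|w|) = 13. J = 14 + 3/5 * 13 = 109/5.

109/5


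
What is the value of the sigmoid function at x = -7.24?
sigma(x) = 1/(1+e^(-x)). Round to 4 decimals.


sigma(-7.24) = 1/(1+e^(7.24)) = 1/(1+1394.093971) = 1/1395.093971 = 0.0007.

0.0007


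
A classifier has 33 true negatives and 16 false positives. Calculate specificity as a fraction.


Specificity = TN / (TN + FP) = 33 / 49 = 33/49.

33/49


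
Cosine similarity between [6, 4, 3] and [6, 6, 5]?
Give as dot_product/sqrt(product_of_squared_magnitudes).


dot = 75. |a|^2 = 61, |b|^2 = 97. cos = 75/sqrt(5917).

75/sqrt(5917)


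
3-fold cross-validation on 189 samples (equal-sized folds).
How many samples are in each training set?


Each validation fold has 189/3 = 63 samples. Training set = 189 - 63 = 126.

126


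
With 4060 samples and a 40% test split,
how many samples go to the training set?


Test set = 4060 * 40% = 1624. Training set = 4060 - 1624 = 2436.

2436


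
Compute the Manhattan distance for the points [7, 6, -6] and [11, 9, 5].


d = sum of absolute differences: |7-11|=4 + |6-9|=3 + |-6-5|=11 = 18.

18


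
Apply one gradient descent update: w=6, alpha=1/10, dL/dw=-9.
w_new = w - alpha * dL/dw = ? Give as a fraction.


w_new = 6 - 1/10 * -9 = 6 - -9/10 = 69/10.

69/10


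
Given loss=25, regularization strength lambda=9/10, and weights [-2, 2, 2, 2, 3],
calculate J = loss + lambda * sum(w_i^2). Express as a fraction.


L2 sq norm = sum(w^2) = 25. J = 25 + 9/10 * 25 = 95/2.

95/2


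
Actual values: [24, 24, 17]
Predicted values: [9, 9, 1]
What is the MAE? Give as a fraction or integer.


MAE = (1/3) * (|24-9|=15 + |24-9|=15 + |17-1|=16). Sum = 46. MAE = 46/3.

46/3


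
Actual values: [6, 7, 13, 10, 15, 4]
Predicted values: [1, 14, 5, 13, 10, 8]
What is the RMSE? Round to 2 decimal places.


MSE = 31.3333. RMSE = sqrt(31.3333) = 5.60.

5.60


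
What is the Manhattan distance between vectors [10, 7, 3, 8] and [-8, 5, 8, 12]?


d = sum of absolute differences: |10--8|=18 + |7-5|=2 + |3-8|=5 + |8-12|=4 = 29.

29


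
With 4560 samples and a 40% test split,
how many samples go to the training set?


Test set = 4560 * 40% = 1824. Training set = 4560 - 1824 = 2736.

2736


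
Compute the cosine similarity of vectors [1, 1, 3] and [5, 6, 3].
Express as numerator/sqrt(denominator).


dot = 20. |a|^2 = 11, |b|^2 = 70. cos = 20/sqrt(770).

20/sqrt(770)


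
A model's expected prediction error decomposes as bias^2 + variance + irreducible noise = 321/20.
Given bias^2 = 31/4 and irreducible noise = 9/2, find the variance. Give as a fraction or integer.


Total error = bias^2 + variance + irreducible noise. So variance = 321/20 - 31/4 - 9/2 = 19/5.

19/5


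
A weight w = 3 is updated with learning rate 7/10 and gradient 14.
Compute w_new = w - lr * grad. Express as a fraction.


w_new = 3 - 7/10 * 14 = 3 - 49/5 = -34/5.

-34/5


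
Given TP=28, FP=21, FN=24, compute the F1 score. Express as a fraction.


Precision = 28/49 = 4/7. Recall = 28/52 = 7/13. F1 = 2*P*R/(P+R) = 56/101.

56/101


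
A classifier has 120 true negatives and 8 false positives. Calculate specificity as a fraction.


Specificity = TN / (TN + FP) = 120 / 128 = 15/16.

15/16


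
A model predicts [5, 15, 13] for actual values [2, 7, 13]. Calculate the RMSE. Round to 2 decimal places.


MSE = 24.3333. RMSE = sqrt(24.3333) = 4.93.

4.93


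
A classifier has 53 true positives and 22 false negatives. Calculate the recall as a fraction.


Recall = TP / (TP + FN) = 53 / 75 = 53/75.

53/75


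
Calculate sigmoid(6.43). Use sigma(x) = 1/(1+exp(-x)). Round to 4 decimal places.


sigma(6.43) = 1/(1+e^(-6.43)) = 1/(1+0.001612) = 1/1.001612 = 0.9984.

0.9984


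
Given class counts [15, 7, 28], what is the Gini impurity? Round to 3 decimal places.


Total = 50. Proportions: 15/50, 7/50, 28/50. sum(p_i^2) = 0.4232. Gini = 1 - 0.4232 = 0.5768, which rounds to 0.577.

0.577


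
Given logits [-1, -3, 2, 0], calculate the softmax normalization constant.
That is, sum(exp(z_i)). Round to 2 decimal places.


Denom = e^-1=0.3679 + e^-3=0.0498 + e^2=7.3891 + e^0=1.0000. Sum = 8.8068, which rounds to 8.81.

8.81


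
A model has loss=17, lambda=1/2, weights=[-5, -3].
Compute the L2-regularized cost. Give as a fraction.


L2 sq norm = sum(w^2) = 34. J = 17 + 1/2 * 34 = 34.

34


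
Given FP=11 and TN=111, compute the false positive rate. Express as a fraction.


FPR = FP / (FP + TN) = 11 / 122 = 11/122.

11/122


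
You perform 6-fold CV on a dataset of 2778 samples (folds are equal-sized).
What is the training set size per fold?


Each validation fold has 2778/6 = 463 samples. Training set = 2778 - 463 = 2315.

2315


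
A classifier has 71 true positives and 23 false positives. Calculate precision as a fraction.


Precision = TP / (TP + FP) = 71 / 94 = 71/94.

71/94


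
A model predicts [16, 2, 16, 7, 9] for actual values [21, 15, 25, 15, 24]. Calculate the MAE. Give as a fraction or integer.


MAE = (1/5) * (|21-16|=5 + |15-2|=13 + |25-16|=9 + |15-7|=8 + |24-9|=15). Sum = 50. MAE = 10.

10


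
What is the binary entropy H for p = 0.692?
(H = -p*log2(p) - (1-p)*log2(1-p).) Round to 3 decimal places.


H = -0.692*log2(0.692) - 0.308*log2(0.308) = 0.891.

0.891


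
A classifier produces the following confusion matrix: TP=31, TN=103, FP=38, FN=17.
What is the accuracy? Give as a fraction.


Accuracy = (TP + TN) / (TP + TN + FP + FN) = (31 + 103) / 189 = 134/189.

134/189


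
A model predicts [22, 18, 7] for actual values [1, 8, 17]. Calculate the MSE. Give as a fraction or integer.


MSE = (1/3) * ((1-22)^2=441 + (8-18)^2=100 + (17-7)^2=100). Sum = 641. MSE = 641/3.

641/3


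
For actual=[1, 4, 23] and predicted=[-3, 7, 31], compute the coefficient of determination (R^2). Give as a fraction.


Mean(y) = 28/3. SS_res = 89. SS_tot = 854/3. R^2 = 1 - 89/(854/3) = 587/854.

587/854


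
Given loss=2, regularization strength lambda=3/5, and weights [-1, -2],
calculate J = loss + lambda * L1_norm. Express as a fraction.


L1 norm = sum(|w|) = 3. J = 2 + 3/5 * 3 = 19/5.

19/5


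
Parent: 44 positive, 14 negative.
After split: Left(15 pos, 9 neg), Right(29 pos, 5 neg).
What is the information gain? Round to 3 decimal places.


H(parent) = 0.7973. H(left) = 0.9544, H(right) = 0.6024. Weighted = (24/58)*0.9544 + (34/58)*0.6024 = 0.7481. IG = 0.7973 - 0.7481 = 0.0492, which rounds to 0.049.

0.049


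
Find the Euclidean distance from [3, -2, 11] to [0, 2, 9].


d = sqrt(sum of squared differences). (3-0)^2=9, (-2-2)^2=16, (11-9)^2=4. Sum = 29.

sqrt(29)


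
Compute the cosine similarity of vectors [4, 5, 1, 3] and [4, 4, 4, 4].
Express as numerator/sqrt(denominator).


dot = 52. |a|^2 = 51, |b|^2 = 64. cos = 52/sqrt(3264).

52/sqrt(3264)


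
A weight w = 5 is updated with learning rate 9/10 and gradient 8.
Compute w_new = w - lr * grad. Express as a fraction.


w_new = 5 - 9/10 * 8 = 5 - 36/5 = -11/5.

-11/5


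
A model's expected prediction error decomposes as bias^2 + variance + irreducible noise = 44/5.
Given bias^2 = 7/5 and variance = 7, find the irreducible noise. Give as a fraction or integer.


Total error = bias^2 + variance + irreducible noise. So irreducible noise = 44/5 - 7/5 - 7 = 2/5.

2/5


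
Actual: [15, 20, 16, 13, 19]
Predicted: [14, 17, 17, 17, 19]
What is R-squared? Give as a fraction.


Mean(y) = 83/5. SS_res = 27. SS_tot = 166/5. R^2 = 1 - 27/(166/5) = 31/166.

31/166


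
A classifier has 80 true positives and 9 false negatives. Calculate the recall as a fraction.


Recall = TP / (TP + FN) = 80 / 89 = 80/89.

80/89


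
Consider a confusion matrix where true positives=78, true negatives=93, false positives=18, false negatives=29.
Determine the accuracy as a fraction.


Accuracy = (TP + TN) / (TP + TN + FP + FN) = (78 + 93) / 218 = 171/218.

171/218


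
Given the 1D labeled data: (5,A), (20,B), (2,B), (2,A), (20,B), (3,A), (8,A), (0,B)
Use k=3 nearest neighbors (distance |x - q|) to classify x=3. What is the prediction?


Distances: |5-3|=2, |20-3|=17, |2-3|=1, |2-3|=1, |20-3|=17, |3-3|=0, |8-3|=5, |0-3|=3. 3 nearest: (3,A), (2,A), (2,B). Counts: {'A': 2, 'B': 1}. Majority class: A.

A


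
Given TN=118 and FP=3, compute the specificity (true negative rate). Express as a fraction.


Specificity = TN / (TN + FP) = 118 / 121 = 118/121.

118/121


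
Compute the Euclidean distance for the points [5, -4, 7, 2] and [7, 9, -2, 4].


d = sqrt(sum of squared differences). (5-7)^2=4, (-4-9)^2=169, (7--2)^2=81, (2-4)^2=4. Sum = 258.

sqrt(258)


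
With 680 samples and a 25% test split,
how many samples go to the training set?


Test set = 680 * 25% = 170. Training set = 680 - 170 = 510.

510


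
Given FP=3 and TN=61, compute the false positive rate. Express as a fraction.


FPR = FP / (FP + TN) = 3 / 64 = 3/64.

3/64


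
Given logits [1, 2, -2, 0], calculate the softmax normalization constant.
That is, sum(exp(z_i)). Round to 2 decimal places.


Denom = e^1=2.7183 + e^2=7.3891 + e^-2=0.1353 + e^0=1.0000. Sum = 11.2427, which rounds to 11.24.

11.24


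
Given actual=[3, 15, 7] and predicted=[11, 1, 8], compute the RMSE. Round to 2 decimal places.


MSE = 87.0000. RMSE = sqrt(87.0000) = 9.33.

9.33


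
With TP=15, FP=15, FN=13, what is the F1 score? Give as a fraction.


Precision = 15/30 = 1/2. Recall = 15/28 = 15/28. F1 = 2*P*R/(P+R) = 15/29.

15/29


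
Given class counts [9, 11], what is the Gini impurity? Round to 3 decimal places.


Total = 20. Proportions: 9/20, 11/20. sum(p_i^2) = 0.5050. Gini = 1 - 0.5050 = 0.4950, which rounds to 0.495.

0.495


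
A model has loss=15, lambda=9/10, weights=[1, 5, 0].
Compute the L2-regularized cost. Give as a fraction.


L2 sq norm = sum(w^2) = 26. J = 15 + 9/10 * 26 = 192/5.

192/5


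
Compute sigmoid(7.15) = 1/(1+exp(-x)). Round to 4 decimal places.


sigma(7.15) = 1/(1+e^(-7.15)) = 1/(1+0.000785) = 1/1.000785 = 0.9992.

0.9992


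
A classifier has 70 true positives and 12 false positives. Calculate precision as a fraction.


Precision = TP / (TP + FP) = 70 / 82 = 35/41.

35/41


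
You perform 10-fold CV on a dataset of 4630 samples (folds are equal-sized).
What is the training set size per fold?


Each validation fold has 4630/10 = 463 samples. Training set = 4630 - 463 = 4167.

4167


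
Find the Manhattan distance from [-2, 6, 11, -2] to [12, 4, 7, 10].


d = sum of absolute differences: |-2-12|=14 + |6-4|=2 + |11-7|=4 + |-2-10|=12 = 32.

32


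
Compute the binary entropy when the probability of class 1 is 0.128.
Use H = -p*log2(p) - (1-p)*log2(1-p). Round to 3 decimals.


H = -0.128*log2(0.128) - 0.872*log2(0.872) = 0.552.

0.552


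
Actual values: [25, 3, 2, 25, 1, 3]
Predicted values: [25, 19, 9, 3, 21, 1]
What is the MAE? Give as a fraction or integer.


MAE = (1/6) * (|25-25|=0 + |3-19|=16 + |2-9|=7 + |25-3|=22 + |1-21|=20 + |3-1|=2). Sum = 67. MAE = 67/6.

67/6


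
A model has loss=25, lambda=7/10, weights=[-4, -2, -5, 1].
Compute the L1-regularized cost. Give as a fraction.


L1 norm = sum(|w|) = 12. J = 25 + 7/10 * 12 = 167/5.

167/5


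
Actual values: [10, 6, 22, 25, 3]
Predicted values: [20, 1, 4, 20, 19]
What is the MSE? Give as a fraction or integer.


MSE = (1/5) * ((10-20)^2=100 + (6-1)^2=25 + (22-4)^2=324 + (25-20)^2=25 + (3-19)^2=256). Sum = 730. MSE = 146.

146


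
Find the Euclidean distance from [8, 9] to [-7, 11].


d = sqrt(sum of squared differences). (8--7)^2=225, (9-11)^2=4. Sum = 229.

sqrt(229)


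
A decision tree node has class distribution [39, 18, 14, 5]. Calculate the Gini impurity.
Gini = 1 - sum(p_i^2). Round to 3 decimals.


Total = 76. Proportions: 39/76, 18/76, 14/76, 5/76. sum(p_i^2) = 0.3577. Gini = 1 - 0.3577 = 0.6423, which rounds to 0.642.

0.642


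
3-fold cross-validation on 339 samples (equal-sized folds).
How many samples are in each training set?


Each validation fold has 339/3 = 113 samples. Training set = 339 - 113 = 226.

226


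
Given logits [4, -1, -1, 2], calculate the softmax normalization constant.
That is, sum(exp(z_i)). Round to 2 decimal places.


Denom = e^4=54.5982 + e^-1=0.3679 + e^-1=0.3679 + e^2=7.3891. Sum = 62.7231, which rounds to 62.72.

62.72


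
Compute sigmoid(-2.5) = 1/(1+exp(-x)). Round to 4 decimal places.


sigma(-2.5) = 1/(1+e^(2.5)) = 1/(1+12.182494) = 1/13.182494 = 0.0759.

0.0759


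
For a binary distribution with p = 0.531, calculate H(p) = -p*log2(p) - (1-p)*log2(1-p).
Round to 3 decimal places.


H = -0.531*log2(0.531) - 0.469*log2(0.469) = 0.997.

0.997


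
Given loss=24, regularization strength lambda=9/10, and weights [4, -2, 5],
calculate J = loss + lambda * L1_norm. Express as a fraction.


L1 norm = sum(|w|) = 11. J = 24 + 9/10 * 11 = 339/10.

339/10


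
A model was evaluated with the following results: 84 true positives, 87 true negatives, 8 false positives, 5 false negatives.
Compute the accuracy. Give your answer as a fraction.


Accuracy = (TP + TN) / (TP + TN + FP + FN) = (84 + 87) / 184 = 171/184.

171/184


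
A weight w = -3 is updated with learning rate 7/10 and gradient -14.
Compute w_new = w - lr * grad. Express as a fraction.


w_new = -3 - 7/10 * -14 = -3 - -49/5 = 34/5.

34/5


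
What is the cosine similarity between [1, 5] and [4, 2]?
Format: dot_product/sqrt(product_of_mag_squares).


dot = 14. |a|^2 = 26, |b|^2 = 20. cos = 14/sqrt(520).

14/sqrt(520)


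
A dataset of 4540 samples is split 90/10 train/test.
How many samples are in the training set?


Test set = 4540 * 10% = 454. Training set = 4540 - 454 = 4086.

4086


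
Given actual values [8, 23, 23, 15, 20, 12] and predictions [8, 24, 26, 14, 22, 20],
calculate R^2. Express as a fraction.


Mean(y) = 101/6. SS_res = 79. SS_tot = 1145/6. R^2 = 1 - 79/(1145/6) = 671/1145.

671/1145


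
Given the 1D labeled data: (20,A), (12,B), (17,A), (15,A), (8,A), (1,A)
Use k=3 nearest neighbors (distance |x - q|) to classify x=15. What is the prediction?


Distances: |20-15|=5, |12-15|=3, |17-15|=2, |15-15|=0, |8-15|=7, |1-15|=14. 3 nearest: (15,A), (17,A), (12,B). Counts: {'A': 2, 'B': 1}. Majority class: A.

A


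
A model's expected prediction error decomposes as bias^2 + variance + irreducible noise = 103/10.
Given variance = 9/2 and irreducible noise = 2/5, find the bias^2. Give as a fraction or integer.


Total error = bias^2 + variance + irreducible noise. So bias^2 = 103/10 - 9/2 - 2/5 = 27/5.

27/5


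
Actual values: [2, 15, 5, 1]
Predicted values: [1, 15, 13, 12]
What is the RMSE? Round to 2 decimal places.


MSE = 46.5000. RMSE = sqrt(46.5000) = 6.82.

6.82


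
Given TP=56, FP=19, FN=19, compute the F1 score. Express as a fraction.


Precision = 56/75 = 56/75. Recall = 56/75 = 56/75. F1 = 2*P*R/(P+R) = 56/75.

56/75


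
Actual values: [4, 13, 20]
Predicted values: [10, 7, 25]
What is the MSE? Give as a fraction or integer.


MSE = (1/3) * ((4-10)^2=36 + (13-7)^2=36 + (20-25)^2=25). Sum = 97. MSE = 97/3.

97/3


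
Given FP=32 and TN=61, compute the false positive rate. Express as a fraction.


FPR = FP / (FP + TN) = 32 / 93 = 32/93.

32/93


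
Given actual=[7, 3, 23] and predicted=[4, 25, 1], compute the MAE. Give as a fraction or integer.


MAE = (1/3) * (|7-4|=3 + |3-25|=22 + |23-1|=22). Sum = 47. MAE = 47/3.

47/3


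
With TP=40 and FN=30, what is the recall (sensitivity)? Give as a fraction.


Recall = TP / (TP + FN) = 40 / 70 = 4/7.

4/7


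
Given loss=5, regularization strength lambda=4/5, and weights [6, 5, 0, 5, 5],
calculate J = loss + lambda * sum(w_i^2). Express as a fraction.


L2 sq norm = sum(w^2) = 111. J = 5 + 4/5 * 111 = 469/5.

469/5


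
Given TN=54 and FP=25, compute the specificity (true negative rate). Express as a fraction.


Specificity = TN / (TN + FP) = 54 / 79 = 54/79.

54/79


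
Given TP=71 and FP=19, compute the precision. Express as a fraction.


Precision = TP / (TP + FP) = 71 / 90 = 71/90.

71/90


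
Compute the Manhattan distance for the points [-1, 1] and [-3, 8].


d = sum of absolute differences: |-1--3|=2 + |1-8|=7 = 9.

9


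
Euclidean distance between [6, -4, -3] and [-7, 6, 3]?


d = sqrt(sum of squared differences). (6--7)^2=169, (-4-6)^2=100, (-3-3)^2=36. Sum = 305.

sqrt(305)


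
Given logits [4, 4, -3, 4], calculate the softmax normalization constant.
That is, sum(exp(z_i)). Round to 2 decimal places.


Denom = e^4=54.5982 + e^4=54.5982 + e^-3=0.0498 + e^4=54.5982. Sum = 163.8444, which rounds to 163.84.

163.84


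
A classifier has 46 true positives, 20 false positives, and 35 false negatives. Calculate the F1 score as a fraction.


Precision = 46/66 = 23/33. Recall = 46/81 = 46/81. F1 = 2*P*R/(P+R) = 92/147.

92/147


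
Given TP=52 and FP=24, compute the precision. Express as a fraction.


Precision = TP / (TP + FP) = 52 / 76 = 13/19.

13/19


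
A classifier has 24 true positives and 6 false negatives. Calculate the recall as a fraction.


Recall = TP / (TP + FN) = 24 / 30 = 4/5.

4/5


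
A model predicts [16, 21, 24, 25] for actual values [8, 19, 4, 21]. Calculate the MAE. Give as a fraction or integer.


MAE = (1/4) * (|8-16|=8 + |19-21|=2 + |4-24|=20 + |21-25|=4). Sum = 34. MAE = 17/2.

17/2


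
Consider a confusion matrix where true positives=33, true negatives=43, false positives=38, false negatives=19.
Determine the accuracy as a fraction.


Accuracy = (TP + TN) / (TP + TN + FP + FN) = (33 + 43) / 133 = 4/7.

4/7


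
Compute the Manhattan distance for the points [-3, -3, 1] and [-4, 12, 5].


d = sum of absolute differences: |-3--4|=1 + |-3-12|=15 + |1-5|=4 = 20.

20


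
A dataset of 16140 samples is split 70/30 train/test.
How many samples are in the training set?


Test set = 16140 * 30% = 4842. Training set = 16140 - 4842 = 11298.

11298


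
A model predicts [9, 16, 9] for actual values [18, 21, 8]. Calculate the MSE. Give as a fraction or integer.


MSE = (1/3) * ((18-9)^2=81 + (21-16)^2=25 + (8-9)^2=1). Sum = 107. MSE = 107/3.

107/3


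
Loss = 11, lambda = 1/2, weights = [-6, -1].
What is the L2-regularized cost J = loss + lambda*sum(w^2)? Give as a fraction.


L2 sq norm = sum(w^2) = 37. J = 11 + 1/2 * 37 = 59/2.

59/2


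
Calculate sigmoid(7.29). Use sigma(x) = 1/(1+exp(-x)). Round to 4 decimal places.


sigma(7.29) = 1/(1+e^(-7.29)) = 1/(1+0.000682) = 1/1.000682 = 0.9993.

0.9993


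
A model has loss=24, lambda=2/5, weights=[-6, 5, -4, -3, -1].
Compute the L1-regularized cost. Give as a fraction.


L1 norm = sum(|w|) = 19. J = 24 + 2/5 * 19 = 158/5.

158/5


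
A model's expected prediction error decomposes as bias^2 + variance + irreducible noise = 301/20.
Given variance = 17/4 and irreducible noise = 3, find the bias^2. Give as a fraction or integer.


Total error = bias^2 + variance + irreducible noise. So bias^2 = 301/20 - 17/4 - 3 = 39/5.

39/5


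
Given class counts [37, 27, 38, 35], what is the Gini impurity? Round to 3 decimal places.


Total = 137. Proportions: 37/137, 27/137, 38/137, 35/137. sum(p_i^2) = 0.2540. Gini = 1 - 0.2540 = 0.7460, which rounds to 0.746.

0.746


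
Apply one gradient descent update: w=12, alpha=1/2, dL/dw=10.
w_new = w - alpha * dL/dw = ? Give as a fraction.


w_new = 12 - 1/2 * 10 = 12 - 5 = 7.

7


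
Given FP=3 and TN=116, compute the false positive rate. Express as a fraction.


FPR = FP / (FP + TN) = 3 / 119 = 3/119.

3/119


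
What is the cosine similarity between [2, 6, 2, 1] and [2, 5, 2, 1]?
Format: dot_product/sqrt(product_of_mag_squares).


dot = 39. |a|^2 = 45, |b|^2 = 34. cos = 39/sqrt(1530).

39/sqrt(1530)


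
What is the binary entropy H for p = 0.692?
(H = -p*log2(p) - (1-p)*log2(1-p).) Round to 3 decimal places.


H = -0.692*log2(0.692) - 0.308*log2(0.308) = 0.891.

0.891


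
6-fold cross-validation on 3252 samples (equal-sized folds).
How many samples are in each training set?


Each validation fold has 3252/6 = 542 samples. Training set = 3252 - 542 = 2710.

2710


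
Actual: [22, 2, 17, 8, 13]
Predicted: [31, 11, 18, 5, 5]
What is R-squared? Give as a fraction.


Mean(y) = 62/5. SS_res = 236. SS_tot = 1206/5. R^2 = 1 - 236/(1206/5) = 13/603.

13/603


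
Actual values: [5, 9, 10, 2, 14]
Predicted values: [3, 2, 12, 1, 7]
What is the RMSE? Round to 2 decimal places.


MSE = 21.4000. RMSE = sqrt(21.4000) = 4.63.

4.63


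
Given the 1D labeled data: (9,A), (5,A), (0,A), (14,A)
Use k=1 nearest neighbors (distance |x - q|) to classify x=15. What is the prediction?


Distances: |9-15|=6, |5-15|=10, |0-15|=15, |14-15|=1. 1 nearest: (14,A). Counts: {'A': 1}. Majority class: A.

A


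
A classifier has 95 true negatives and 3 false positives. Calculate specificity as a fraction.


Specificity = TN / (TN + FP) = 95 / 98 = 95/98.

95/98


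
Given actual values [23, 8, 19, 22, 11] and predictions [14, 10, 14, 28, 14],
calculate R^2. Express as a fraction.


Mean(y) = 83/5. SS_res = 155. SS_tot = 906/5. R^2 = 1 - 155/(906/5) = 131/906.

131/906


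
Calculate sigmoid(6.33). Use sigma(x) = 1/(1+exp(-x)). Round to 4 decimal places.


sigma(6.33) = 1/(1+e^(-6.33)) = 1/(1+0.001782) = 1/1.001782 = 0.9982.

0.9982


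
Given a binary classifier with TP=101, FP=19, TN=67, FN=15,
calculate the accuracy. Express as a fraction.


Accuracy = (TP + TN) / (TP + TN + FP + FN) = (101 + 67) / 202 = 84/101.

84/101


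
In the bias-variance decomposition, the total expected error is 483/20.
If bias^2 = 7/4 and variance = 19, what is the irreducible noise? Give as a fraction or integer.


Total error = bias^2 + variance + irreducible noise. So irreducible noise = 483/20 - 7/4 - 19 = 17/5.

17/5


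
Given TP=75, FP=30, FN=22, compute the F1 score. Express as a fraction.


Precision = 75/105 = 5/7. Recall = 75/97 = 75/97. F1 = 2*P*R/(P+R) = 75/101.

75/101


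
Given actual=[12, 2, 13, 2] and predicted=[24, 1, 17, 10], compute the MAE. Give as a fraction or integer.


MAE = (1/4) * (|12-24|=12 + |2-1|=1 + |13-17|=4 + |2-10|=8). Sum = 25. MAE = 25/4.

25/4


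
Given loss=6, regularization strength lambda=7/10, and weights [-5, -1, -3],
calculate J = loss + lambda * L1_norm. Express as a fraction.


L1 norm = sum(|w|) = 9. J = 6 + 7/10 * 9 = 123/10.

123/10


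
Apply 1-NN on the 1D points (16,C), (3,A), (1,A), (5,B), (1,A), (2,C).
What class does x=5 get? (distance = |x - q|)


Distances: |16-5|=11, |3-5|=2, |1-5|=4, |5-5|=0, |1-5|=4, |2-5|=3. 1 nearest: (5,B). Counts: {'B': 1}. Majority class: B.

B


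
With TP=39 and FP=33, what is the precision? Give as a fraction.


Precision = TP / (TP + FP) = 39 / 72 = 13/24.

13/24


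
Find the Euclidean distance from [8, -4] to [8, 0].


d = sqrt(sum of squared differences). (8-8)^2=0, (-4-0)^2=16. Sum = 16.

4


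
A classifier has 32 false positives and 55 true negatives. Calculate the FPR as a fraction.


FPR = FP / (FP + TN) = 32 / 87 = 32/87.

32/87


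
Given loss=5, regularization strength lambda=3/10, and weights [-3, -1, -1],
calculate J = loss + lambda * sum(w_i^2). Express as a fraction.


L2 sq norm = sum(w^2) = 11. J = 5 + 3/10 * 11 = 83/10.

83/10


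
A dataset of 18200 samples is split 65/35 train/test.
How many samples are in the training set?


Test set = 18200 * 35% = 6370. Training set = 18200 - 6370 = 11830.

11830


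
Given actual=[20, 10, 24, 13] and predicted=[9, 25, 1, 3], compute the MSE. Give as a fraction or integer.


MSE = (1/4) * ((20-9)^2=121 + (10-25)^2=225 + (24-1)^2=529 + (13-3)^2=100). Sum = 975. MSE = 975/4.

975/4


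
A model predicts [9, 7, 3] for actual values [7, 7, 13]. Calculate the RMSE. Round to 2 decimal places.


MSE = 34.6667. RMSE = sqrt(34.6667) = 5.89.

5.89


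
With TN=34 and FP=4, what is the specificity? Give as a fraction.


Specificity = TN / (TN + FP) = 34 / 38 = 17/19.

17/19


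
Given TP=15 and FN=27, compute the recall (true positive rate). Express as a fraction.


Recall = TP / (TP + FN) = 15 / 42 = 5/14.

5/14


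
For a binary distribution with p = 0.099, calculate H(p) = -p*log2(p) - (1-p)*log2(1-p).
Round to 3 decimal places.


H = -0.099*log2(0.099) - 0.901*log2(0.901) = 0.466.

0.466


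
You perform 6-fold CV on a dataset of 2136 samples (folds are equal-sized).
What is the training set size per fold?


Each validation fold has 2136/6 = 356 samples. Training set = 2136 - 356 = 1780.

1780


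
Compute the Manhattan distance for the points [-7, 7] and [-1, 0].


d = sum of absolute differences: |-7--1|=6 + |7-0|=7 = 13.

13


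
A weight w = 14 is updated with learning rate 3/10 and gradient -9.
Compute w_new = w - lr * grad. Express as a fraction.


w_new = 14 - 3/10 * -9 = 14 - -27/10 = 167/10.

167/10


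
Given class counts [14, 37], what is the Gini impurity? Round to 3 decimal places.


Total = 51. Proportions: 14/51, 37/51. sum(p_i^2) = 0.6017. Gini = 1 - 0.6017 = 0.3983, which rounds to 0.398.

0.398


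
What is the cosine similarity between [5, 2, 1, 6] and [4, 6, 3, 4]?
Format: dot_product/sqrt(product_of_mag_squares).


dot = 59. |a|^2 = 66, |b|^2 = 77. cos = 59/sqrt(5082).

59/sqrt(5082)


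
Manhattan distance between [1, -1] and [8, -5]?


d = sum of absolute differences: |1-8|=7 + |-1--5|=4 = 11.

11


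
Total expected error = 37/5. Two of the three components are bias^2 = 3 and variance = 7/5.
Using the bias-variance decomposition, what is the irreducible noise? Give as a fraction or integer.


Total error = bias^2 + variance + irreducible noise. So irreducible noise = 37/5 - 3 - 7/5 = 3.

3


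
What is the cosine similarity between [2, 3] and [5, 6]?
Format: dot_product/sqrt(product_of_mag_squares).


dot = 28. |a|^2 = 13, |b|^2 = 61. cos = 28/sqrt(793).

28/sqrt(793)


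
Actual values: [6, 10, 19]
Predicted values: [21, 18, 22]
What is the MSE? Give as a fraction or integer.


MSE = (1/3) * ((6-21)^2=225 + (10-18)^2=64 + (19-22)^2=9). Sum = 298. MSE = 298/3.

298/3


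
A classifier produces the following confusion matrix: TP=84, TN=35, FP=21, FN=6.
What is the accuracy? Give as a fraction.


Accuracy = (TP + TN) / (TP + TN + FP + FN) = (84 + 35) / 146 = 119/146.

119/146


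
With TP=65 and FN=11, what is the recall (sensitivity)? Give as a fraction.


Recall = TP / (TP + FN) = 65 / 76 = 65/76.

65/76


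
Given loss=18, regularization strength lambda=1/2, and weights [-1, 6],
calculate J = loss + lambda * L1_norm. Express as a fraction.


L1 norm = sum(|w|) = 7. J = 18 + 1/2 * 7 = 43/2.

43/2


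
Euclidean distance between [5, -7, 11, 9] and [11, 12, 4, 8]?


d = sqrt(sum of squared differences). (5-11)^2=36, (-7-12)^2=361, (11-4)^2=49, (9-8)^2=1. Sum = 447.

sqrt(447)


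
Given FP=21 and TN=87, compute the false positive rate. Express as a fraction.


FPR = FP / (FP + TN) = 21 / 108 = 7/36.

7/36


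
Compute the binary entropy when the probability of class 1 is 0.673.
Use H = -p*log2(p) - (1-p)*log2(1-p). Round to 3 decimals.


H = -0.673*log2(0.673) - 0.327*log2(0.327) = 0.912.

0.912


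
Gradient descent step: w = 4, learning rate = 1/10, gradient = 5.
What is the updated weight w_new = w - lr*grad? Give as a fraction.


w_new = 4 - 1/10 * 5 = 4 - 1/2 = 7/2.

7/2


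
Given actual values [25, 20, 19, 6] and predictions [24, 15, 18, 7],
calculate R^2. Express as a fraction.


Mean(y) = 35/2. SS_res = 28. SS_tot = 197. R^2 = 1 - 28/(197) = 169/197.

169/197


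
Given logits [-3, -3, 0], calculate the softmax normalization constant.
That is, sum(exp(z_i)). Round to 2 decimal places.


Denom = e^-3=0.0498 + e^-3=0.0498 + e^0=1.0000. Sum = 1.0996, which rounds to 1.10.

1.10


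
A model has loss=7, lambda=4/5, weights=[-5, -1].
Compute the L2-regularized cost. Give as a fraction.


L2 sq norm = sum(w^2) = 26. J = 7 + 4/5 * 26 = 139/5.

139/5


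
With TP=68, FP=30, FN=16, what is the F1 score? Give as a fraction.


Precision = 68/98 = 34/49. Recall = 68/84 = 17/21. F1 = 2*P*R/(P+R) = 68/91.

68/91


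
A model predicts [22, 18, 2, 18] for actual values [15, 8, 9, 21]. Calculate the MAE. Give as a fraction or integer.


MAE = (1/4) * (|15-22|=7 + |8-18|=10 + |9-2|=7 + |21-18|=3). Sum = 27. MAE = 27/4.

27/4


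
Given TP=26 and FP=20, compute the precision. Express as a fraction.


Precision = TP / (TP + FP) = 26 / 46 = 13/23.

13/23


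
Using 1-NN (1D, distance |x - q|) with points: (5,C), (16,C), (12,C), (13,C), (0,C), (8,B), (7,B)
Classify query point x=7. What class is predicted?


Distances: |5-7|=2, |16-7|=9, |12-7|=5, |13-7|=6, |0-7|=7, |8-7|=1, |7-7|=0. 1 nearest: (7,B). Counts: {'B': 1}. Majority class: B.

B


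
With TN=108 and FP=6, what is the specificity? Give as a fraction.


Specificity = TN / (TN + FP) = 108 / 114 = 18/19.

18/19


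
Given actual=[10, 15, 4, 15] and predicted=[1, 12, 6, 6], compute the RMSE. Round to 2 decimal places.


MSE = 43.7500. RMSE = sqrt(43.7500) = 6.61.

6.61


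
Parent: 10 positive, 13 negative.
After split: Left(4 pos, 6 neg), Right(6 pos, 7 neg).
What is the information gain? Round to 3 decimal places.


H(parent) = 0.9877. H(left) = 0.9710, H(right) = 0.9957. Weighted = (10/23)*0.9710 + (13/23)*0.9957 = 0.9850. IG = 0.9877 - 0.9850 = 0.0027, which rounds to 0.003.

0.003


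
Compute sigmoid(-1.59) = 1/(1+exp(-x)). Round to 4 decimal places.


sigma(-1.59) = 1/(1+e^(1.59)) = 1/(1+4.903749) = 1/5.903749 = 0.1694.

0.1694


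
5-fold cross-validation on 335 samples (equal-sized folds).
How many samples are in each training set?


Each validation fold has 335/5 = 67 samples. Training set = 335 - 67 = 268.

268


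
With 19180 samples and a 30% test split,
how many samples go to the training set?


Test set = 19180 * 30% = 5754. Training set = 19180 - 5754 = 13426.

13426


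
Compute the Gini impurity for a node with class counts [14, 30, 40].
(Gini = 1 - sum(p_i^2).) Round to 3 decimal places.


Total = 84. Proportions: 14/84, 30/84, 40/84. sum(p_i^2) = 0.3821. Gini = 1 - 0.3821 = 0.6179, which rounds to 0.618.

0.618


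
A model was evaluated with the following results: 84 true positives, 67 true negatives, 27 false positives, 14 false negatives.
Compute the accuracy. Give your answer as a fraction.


Accuracy = (TP + TN) / (TP + TN + FP + FN) = (84 + 67) / 192 = 151/192.

151/192


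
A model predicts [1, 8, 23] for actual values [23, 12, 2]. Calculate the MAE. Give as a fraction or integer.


MAE = (1/3) * (|23-1|=22 + |12-8|=4 + |2-23|=21). Sum = 47. MAE = 47/3.

47/3


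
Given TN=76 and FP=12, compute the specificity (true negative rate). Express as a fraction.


Specificity = TN / (TN + FP) = 76 / 88 = 19/22.

19/22


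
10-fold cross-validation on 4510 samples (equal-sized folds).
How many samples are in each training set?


Each validation fold has 4510/10 = 451 samples. Training set = 4510 - 451 = 4059.

4059


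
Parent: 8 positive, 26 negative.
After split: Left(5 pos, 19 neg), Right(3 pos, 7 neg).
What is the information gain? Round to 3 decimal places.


H(parent) = 0.7871. H(left) = 0.7383, H(right) = 0.8813. Weighted = (24/34)*0.7383 + (10/34)*0.8813 = 0.7804. IG = 0.7871 - 0.7804 = 0.0067, which rounds to 0.007.

0.007


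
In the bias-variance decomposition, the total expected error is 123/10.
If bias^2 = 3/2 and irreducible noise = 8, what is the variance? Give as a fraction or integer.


Total error = bias^2 + variance + irreducible noise. So variance = 123/10 - 3/2 - 8 = 14/5.

14/5


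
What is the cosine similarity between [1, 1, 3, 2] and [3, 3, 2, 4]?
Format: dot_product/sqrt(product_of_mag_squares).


dot = 20. |a|^2 = 15, |b|^2 = 38. cos = 20/sqrt(570).

20/sqrt(570)


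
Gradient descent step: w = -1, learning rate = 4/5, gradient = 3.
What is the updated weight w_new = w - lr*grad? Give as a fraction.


w_new = -1 - 4/5 * 3 = -1 - 12/5 = -17/5.

-17/5


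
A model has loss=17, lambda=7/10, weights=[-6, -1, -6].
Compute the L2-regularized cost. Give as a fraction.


L2 sq norm = sum(w^2) = 73. J = 17 + 7/10 * 73 = 681/10.

681/10


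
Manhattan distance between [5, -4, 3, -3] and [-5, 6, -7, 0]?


d = sum of absolute differences: |5--5|=10 + |-4-6|=10 + |3--7|=10 + |-3-0|=3 = 33.

33


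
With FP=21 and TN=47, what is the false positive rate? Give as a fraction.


FPR = FP / (FP + TN) = 21 / 68 = 21/68.

21/68
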